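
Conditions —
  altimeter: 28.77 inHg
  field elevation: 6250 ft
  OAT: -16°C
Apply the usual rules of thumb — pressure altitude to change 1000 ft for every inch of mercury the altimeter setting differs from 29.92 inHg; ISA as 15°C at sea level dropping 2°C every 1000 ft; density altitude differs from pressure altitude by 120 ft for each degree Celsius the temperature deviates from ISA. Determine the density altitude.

Pressure altitude = 6250 + (29.92 − 28.77) × 1000 = 6250 + (+1150) = 7400 ft.
ISA temperature at 7400 ft = 15 − 2 × (7400/1000) = 0.2°C.
ISA deviation = -16 − 0.2 = -16.2°C.
Density altitude = 7400 + 120 × (-16.2) = 5456 ft.

5456 ft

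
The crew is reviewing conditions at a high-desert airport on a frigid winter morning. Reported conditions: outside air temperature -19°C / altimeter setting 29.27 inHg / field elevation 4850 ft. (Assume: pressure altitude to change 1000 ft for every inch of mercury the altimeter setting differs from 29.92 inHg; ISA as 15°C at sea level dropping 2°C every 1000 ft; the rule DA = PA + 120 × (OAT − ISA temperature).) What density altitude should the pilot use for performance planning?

2740 ft

Pressure altitude = 4850 + (29.92 − 29.27) × 1000 = 4850 + (+650) = 5500 ft.
ISA temperature at 5500 ft = 15 − 2 × (5500/1000) = 4°C.
ISA deviation = -19 − 4 = -23°C.
Density altitude = 5500 + 120 × (-23) = 2740 ft.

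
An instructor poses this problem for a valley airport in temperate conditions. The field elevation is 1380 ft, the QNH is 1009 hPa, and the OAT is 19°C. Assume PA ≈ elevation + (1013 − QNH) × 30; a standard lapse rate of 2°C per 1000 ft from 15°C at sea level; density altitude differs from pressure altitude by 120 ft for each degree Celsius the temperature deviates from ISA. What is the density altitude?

2340 ft

Pressure altitude = 1380 + (1013 − 1009) × 30 = 1380 + (+120) = 1500 ft.
ISA temperature at 1500 ft = 15 − 2 × (1500/1000) = 12°C.
ISA deviation = 19 − 12 = +7°C.
Density altitude = 1500 + 120 × (7) = 2340 ft.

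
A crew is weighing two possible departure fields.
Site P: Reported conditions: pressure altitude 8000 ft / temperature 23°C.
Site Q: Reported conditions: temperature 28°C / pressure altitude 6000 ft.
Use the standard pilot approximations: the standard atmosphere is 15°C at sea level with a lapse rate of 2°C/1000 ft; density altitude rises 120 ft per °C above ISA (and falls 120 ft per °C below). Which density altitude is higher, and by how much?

Site P: ISA temp = -1°C, deviation +24°C, DA = 8000 + 120 × 24 = 10880 ft.
Site Q: ISA temp = 3°C, deviation +25°C, DA = 6000 + 120 × 25 = 9000 ft.
Site P is higher by 10880 − 9000 = 1880 ft.

Site P by 1880 ft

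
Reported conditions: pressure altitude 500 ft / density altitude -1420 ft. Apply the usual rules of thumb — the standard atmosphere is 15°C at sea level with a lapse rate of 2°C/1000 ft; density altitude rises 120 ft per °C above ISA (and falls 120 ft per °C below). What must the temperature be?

Density altitude − pressure altitude = -1420 − 500 = -1920 ft.
At 120 ft/°C that is an ISA deviation of -1920/120 = -16°C.
ISA temperature at 500 ft = 15 − 2 × (500/1000) = 14°C.
OAT = ISA + deviation = 14 + (-16) = -2°C.

-2°C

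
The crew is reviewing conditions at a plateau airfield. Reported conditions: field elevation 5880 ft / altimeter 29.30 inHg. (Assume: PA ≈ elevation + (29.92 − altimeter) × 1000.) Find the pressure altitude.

6500 ft

Pressure correction = (29.92 − 29.30) × 1000 = +620 ft.
Pressure altitude = 5880 + (+620) = 6500 ft.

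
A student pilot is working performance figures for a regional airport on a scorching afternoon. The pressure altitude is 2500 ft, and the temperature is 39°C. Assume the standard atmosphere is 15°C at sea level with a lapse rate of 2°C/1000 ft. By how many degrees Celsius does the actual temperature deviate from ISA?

ISA temperature at 2500 ft = 15 − 2 × (2500/1000) = 10°C.
Deviation = OAT − ISA = 39 − 10 = +29°C.

ISA+29°C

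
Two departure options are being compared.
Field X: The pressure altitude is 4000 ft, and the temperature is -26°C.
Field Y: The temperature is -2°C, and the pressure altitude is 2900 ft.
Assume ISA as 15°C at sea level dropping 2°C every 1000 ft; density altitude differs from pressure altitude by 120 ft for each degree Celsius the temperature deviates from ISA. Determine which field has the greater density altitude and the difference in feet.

Field Y by 1516 ft

Field X: ISA temp = 7°C, deviation -33°C, DA = 4000 + 120 × (-33) = 40 ft.
Field Y: ISA temp = 9.2°C, deviation -11.2°C, DA = 2900 + 120 × (-11.2) = 1556 ft.
Field Y is higher by 1556 − 40 = 1516 ft.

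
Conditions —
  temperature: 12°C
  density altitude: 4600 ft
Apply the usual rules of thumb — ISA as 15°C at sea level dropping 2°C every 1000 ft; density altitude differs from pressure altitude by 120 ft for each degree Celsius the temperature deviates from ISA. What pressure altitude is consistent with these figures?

DA = PA + 120 × (OAT − (15 − 2·PA/1000)) = PA + 120·OAT − 1800 + 0.24·PA = 1.24·PA + 120·OAT − 1800.
So 1.24·PA = 4600 − 120 × 12 + 1800 = 4960.
PA = 4960 / 1.24 = 4000 ft.

4000 ft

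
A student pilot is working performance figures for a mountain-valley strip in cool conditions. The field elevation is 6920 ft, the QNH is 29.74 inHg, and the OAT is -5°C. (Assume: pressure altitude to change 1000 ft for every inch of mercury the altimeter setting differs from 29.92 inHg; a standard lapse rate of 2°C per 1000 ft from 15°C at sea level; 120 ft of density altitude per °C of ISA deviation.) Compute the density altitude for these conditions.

6404 ft

Pressure altitude = 6920 + (29.92 − 29.74) × 1000 = 6920 + (+180) = 7100 ft.
ISA temperature at 7100 ft = 15 − 2 × (7100/1000) = 0.8°C.
ISA deviation = -5 − 0.8 = -5.8°C.
Density altitude = 7100 + 120 × (-5.8) = 6404 ft.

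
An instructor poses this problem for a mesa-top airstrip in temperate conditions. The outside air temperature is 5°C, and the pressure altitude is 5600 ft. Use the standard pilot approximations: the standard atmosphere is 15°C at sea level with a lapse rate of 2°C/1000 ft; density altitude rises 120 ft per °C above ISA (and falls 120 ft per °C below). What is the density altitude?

ISA temperature at 5600 ft = 15 − 2 × (5600/1000) = 3.8°C.
ISA deviation = 5 − 3.8 = +1.2°C.
Density altitude = 5600 + 120 × (1.2) = 5600 + (+144) = 5744 ft.

5744 ft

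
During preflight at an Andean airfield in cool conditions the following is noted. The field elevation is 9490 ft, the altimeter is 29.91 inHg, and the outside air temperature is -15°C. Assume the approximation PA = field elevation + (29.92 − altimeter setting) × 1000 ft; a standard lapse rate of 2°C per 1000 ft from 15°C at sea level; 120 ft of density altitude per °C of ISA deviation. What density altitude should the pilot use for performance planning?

Pressure altitude = 9490 + (29.92 − 29.91) × 1000 = 9490 + (+10) = 9500 ft.
ISA temperature at 9500 ft = 15 − 2 × (9500/1000) = -4°C.
ISA deviation = -15 − (-4) = -11°C.
Density altitude = 9500 + 120 × (-11) = 8180 ft.

8180 ft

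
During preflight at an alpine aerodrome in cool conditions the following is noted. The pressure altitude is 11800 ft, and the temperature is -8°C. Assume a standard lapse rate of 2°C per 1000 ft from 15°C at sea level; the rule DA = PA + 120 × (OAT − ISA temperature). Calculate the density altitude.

ISA temperature at 11800 ft = 15 − 2 × (11800/1000) = -8.6°C.
ISA deviation = -8 − (-8.6) = +0.6°C.
Density altitude = 11800 + 120 × (0.6) = 11800 + (+72) = 11872 ft.

11872 ft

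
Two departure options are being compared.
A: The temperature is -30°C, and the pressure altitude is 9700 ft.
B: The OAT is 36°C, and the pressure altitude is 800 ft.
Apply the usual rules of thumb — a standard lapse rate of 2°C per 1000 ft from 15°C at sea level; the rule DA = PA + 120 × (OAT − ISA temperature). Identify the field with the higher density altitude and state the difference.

A by 3116 ft

A: ISA temp = -4.4°C, deviation -25.6°C, DA = 9700 + 120 × (-25.6) = 6628 ft.
B: ISA temp = 13.4°C, deviation +22.6°C, DA = 800 + 120 × 22.6 = 3512 ft.
A is higher by 6628 − 3512 = 3116 ft.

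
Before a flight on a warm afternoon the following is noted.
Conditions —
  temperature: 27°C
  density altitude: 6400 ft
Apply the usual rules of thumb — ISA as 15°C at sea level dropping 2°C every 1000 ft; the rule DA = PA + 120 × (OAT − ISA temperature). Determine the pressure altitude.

DA = PA + 120 × (OAT − (15 − 2·PA/1000)) = PA + 120·OAT − 1800 + 0.24·PA = 1.24·PA + 120·OAT − 1800.
So 1.24·PA = 6400 − 120 × 27 + 1800 = 4960.
PA = 4960 / 1.24 = 4000 ft.

4000 ft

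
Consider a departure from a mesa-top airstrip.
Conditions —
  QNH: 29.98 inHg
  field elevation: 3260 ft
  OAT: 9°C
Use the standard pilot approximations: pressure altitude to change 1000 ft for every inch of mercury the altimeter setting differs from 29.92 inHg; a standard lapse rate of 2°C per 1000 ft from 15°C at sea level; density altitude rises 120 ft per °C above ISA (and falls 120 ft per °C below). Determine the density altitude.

3248 ft

Pressure altitude = 3260 + (29.92 − 29.98) × 1000 = 3260 + (-60) = 3200 ft.
ISA temperature at 3200 ft = 15 − 2 × (3200/1000) = 8.6°C.
ISA deviation = 9 − 8.6 = +0.4°C.
Density altitude = 3200 + 120 × (0.4) = 3248 ft.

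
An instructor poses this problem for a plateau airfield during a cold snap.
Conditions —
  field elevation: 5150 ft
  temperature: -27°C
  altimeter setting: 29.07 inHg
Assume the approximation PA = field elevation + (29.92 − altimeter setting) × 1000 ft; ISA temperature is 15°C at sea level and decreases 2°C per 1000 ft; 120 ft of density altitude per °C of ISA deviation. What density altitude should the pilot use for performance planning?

2400 ft

Pressure altitude = 5150 + (29.92 − 29.07) × 1000 = 5150 + (+850) = 6000 ft.
ISA temperature at 6000 ft = 15 − 2 × (6000/1000) = 3°C.
ISA deviation = -27 − 3 = -30°C.
Density altitude = 6000 + 120 × (-30) = 2400 ft.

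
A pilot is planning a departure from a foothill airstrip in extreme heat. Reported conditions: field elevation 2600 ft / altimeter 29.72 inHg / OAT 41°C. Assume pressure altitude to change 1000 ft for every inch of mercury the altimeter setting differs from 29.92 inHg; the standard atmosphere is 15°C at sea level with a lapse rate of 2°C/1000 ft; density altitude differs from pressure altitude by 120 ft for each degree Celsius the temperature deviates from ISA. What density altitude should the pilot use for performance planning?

Pressure altitude = 2600 + (29.92 − 29.72) × 1000 = 2600 + (+200) = 2800 ft.
ISA temperature at 2800 ft = 15 − 2 × (2800/1000) = 9.4°C.
ISA deviation = 41 − 9.4 = +31.6°C.
Density altitude = 2800 + 120 × (31.6) = 6592 ft.

6592 ft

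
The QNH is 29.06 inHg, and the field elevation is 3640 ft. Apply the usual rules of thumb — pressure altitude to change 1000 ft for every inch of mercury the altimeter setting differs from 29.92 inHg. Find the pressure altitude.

Pressure correction = (29.92 − 29.06) × 1000 = +860 ft.
Pressure altitude = 3640 + (+860) = 4500 ft.

4500 ft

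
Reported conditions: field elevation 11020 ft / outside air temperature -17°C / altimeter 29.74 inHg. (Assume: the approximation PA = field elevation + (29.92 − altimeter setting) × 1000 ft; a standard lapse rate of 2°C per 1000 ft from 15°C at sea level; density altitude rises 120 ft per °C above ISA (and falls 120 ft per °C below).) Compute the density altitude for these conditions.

Pressure altitude = 11020 + (29.92 − 29.74) × 1000 = 11020 + (+180) = 11200 ft.
ISA temperature at 11200 ft = 15 − 2 × (11200/1000) = -7.4°C.
ISA deviation = -17 − (-7.4) = -9.6°C.
Density altitude = 11200 + 120 × (-9.6) = 10048 ft.

10048 ft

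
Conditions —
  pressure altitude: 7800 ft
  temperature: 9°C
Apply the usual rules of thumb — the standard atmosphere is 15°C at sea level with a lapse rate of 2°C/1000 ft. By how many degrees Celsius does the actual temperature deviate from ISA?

ISA temperature at 7800 ft = 15 − 2 × (7800/1000) = -0.6°C.
Deviation = OAT − ISA = 9 − (-0.6) = +9.6°C.

ISA+9.6°C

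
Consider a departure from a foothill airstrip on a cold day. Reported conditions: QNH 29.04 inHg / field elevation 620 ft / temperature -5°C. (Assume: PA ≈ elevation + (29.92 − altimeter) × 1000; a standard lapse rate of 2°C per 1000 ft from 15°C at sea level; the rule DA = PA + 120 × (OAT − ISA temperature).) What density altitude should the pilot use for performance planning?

-540 ft

Pressure altitude = 620 + (29.92 − 29.04) × 1000 = 620 + (+880) = 1500 ft.
ISA temperature at 1500 ft = 15 − 2 × (1500/1000) = 12°C.
ISA deviation = -5 − 12 = -17°C.
Density altitude = 1500 + 120 × (-17) = -540 ft.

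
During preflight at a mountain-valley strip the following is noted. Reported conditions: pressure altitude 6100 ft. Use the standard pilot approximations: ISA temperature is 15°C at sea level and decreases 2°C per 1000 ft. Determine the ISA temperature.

2.8°C

ISA temperature = 15 − 2 × (6100/1000) = 15 − 12.2 = 2.8°C.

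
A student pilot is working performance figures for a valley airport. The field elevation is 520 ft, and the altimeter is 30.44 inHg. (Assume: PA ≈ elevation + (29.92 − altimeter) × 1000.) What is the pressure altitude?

Pressure correction = (29.92 − 30.44) × 1000 = -520 ft.
Pressure altitude = 520 + (-520) = 0 ft.

0 ft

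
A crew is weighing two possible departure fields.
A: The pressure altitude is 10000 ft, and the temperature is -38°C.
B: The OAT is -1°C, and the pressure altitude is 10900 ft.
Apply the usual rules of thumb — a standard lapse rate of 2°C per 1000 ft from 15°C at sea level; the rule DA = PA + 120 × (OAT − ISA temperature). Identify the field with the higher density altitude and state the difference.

B by 5556 ft

A: ISA temp = -5°C, deviation -33°C, DA = 10000 + 120 × (-33) = 6040 ft.
B: ISA temp = -6.8°C, deviation +5.8°C, DA = 10900 + 120 × 5.8 = 11596 ft.
B is higher by 11596 − 6040 = 5556 ft.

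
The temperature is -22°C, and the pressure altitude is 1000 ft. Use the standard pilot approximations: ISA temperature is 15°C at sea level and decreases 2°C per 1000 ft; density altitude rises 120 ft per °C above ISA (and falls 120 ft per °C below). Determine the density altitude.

-3200 ft

ISA temperature at 1000 ft = 15 − 2 × (1000/1000) = 13°C.
ISA deviation = -22 − 13 = -35°C.
Density altitude = 1000 + 120 × (-35) = 1000 + (-4200) = -3200 ft.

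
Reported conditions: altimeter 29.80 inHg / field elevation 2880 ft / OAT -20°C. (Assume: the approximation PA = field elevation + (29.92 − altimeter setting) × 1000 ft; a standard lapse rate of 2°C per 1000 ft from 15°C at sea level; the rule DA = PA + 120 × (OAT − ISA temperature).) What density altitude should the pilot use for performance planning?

Pressure altitude = 2880 + (29.92 − 29.80) × 1000 = 2880 + (+120) = 3000 ft.
ISA temperature at 3000 ft = 15 − 2 × (3000/1000) = 9°C.
ISA deviation = -20 − 9 = -29°C.
Density altitude = 3000 + 120 × (-29) = -480 ft.

-480 ft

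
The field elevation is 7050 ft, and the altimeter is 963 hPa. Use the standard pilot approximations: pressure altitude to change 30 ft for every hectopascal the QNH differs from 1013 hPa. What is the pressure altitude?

Pressure correction = (1013 − 963) × 30 = +1500 ft.
Pressure altitude = 7050 + (+1500) = 8550 ft.

8550 ft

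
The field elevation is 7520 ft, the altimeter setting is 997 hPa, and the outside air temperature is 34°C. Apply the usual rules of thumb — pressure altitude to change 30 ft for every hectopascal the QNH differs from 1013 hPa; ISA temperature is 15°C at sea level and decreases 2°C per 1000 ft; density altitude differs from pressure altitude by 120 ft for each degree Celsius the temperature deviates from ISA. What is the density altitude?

Pressure altitude = 7520 + (1013 − 997) × 30 = 7520 + (+480) = 8000 ft.
ISA temperature at 8000 ft = 15 − 2 × (8000/1000) = -1°C.
ISA deviation = 34 − (-1) = +35°C.
Density altitude = 8000 + 120 × (35) = 12200 ft.

12200 ft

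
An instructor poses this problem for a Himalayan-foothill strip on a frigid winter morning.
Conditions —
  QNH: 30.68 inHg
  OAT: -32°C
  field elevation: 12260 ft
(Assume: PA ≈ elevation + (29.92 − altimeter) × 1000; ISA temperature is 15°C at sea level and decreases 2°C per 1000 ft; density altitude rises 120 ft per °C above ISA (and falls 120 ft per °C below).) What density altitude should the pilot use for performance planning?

8620 ft

Pressure altitude = 12260 + (29.92 − 30.68) × 1000 = 12260 + (-760) = 11500 ft.
ISA temperature at 11500 ft = 15 − 2 × (11500/1000) = -8°C.
ISA deviation = -32 − (-8) = -24°C.
Density altitude = 11500 + 120 × (-24) = 8620 ft.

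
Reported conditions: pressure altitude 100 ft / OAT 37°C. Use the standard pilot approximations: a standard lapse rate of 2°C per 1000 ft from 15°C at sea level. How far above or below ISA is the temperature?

ISA+22.2°C

ISA temperature at 100 ft = 15 − 2 × (100/1000) = 14.8°C.
Deviation = OAT − ISA = 37 − 14.8 = +22.2°C.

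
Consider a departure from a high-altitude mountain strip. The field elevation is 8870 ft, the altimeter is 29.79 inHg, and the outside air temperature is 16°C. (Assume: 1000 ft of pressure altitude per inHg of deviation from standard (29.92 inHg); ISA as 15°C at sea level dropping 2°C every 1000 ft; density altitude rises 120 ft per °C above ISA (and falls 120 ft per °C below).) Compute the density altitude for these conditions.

11280 ft

Pressure altitude = 8870 + (29.92 − 29.79) × 1000 = 8870 + (+130) = 9000 ft.
ISA temperature at 9000 ft = 15 − 2 × (9000/1000) = -3°C.
ISA deviation = 16 − (-3) = +19°C.
Density altitude = 9000 + 120 × (19) = 11280 ft.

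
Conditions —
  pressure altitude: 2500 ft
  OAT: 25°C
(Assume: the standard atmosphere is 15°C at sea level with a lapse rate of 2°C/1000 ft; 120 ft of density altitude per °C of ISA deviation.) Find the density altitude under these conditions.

4300 ft

ISA temperature at 2500 ft = 15 − 2 × (2500/1000) = 10°C.
ISA deviation = 25 − 10 = +15°C.
Density altitude = 2500 + 120 × (15) = 2500 + (+1800) = 4300 ft.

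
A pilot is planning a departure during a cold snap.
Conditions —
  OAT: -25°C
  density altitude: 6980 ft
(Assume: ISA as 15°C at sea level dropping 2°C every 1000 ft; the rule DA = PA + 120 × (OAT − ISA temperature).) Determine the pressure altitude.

DA = PA + 120 × (OAT − (15 − 2·PA/1000)) = PA + 120·OAT − 1800 + 0.24·PA = 1.24·PA + 120·OAT − 1800.
So 1.24·PA = 6980 − 120 × (-25) + 1800 = 11780.
PA = 11780 / 1.24 = 9500 ft.

9500 ft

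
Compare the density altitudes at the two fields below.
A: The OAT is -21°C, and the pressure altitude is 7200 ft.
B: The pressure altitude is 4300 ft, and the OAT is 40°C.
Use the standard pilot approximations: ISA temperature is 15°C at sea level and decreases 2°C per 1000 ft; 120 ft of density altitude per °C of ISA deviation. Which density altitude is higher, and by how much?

A: ISA temp = 0.6°C, deviation -21.6°C, DA = 7200 + 120 × (-21.6) = 4608 ft.
B: ISA temp = 6.4°C, deviation +33.6°C, DA = 4300 + 120 × 33.6 = 8332 ft.
B is higher by 8332 − 4608 = 3724 ft.

B by 3724 ft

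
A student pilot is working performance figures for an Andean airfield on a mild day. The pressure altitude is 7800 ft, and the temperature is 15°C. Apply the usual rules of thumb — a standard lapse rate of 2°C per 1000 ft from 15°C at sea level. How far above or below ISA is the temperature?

ISA+15.6°C

ISA temperature at 7800 ft = 15 − 2 × (7800/1000) = -0.6°C.
Deviation = OAT − ISA = 15 − (-0.6) = +15.6°C.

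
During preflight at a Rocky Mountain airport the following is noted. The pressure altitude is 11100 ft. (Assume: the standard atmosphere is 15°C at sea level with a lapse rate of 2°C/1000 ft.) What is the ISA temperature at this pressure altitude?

-7.2°C

ISA temperature = 15 − 2 × (11100/1000) = 15 − 22.2 = -7.2°C.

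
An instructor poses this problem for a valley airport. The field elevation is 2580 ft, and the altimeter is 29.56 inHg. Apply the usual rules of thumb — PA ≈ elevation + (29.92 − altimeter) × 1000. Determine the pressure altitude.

Pressure correction = (29.92 − 29.56) × 1000 = +360 ft.
Pressure altitude = 2580 + (+360) = 2940 ft.

2940 ft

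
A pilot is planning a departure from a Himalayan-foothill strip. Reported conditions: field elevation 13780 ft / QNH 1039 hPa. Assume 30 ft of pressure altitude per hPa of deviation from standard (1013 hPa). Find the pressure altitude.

13000 ft

Pressure correction = (1013 − 1039) × 30 = -780 ft.
Pressure altitude = 13780 + (-780) = 13000 ft.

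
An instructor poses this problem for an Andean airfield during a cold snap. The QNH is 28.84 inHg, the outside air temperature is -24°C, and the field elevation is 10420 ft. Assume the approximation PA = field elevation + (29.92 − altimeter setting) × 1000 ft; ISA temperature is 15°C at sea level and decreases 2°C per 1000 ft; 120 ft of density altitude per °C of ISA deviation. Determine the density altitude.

9580 ft

Pressure altitude = 10420 + (29.92 − 28.84) × 1000 = 10420 + (+1080) = 11500 ft.
ISA temperature at 11500 ft = 15 − 2 × (11500/1000) = -8°C.
ISA deviation = -24 − (-8) = -16°C.
Density altitude = 11500 + 120 × (-16) = 9580 ft.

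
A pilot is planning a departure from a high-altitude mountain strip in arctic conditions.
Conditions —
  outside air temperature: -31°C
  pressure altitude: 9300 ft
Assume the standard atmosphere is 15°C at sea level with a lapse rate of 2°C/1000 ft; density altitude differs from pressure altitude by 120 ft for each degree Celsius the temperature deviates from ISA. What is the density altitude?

6012 ft

ISA temperature at 9300 ft = 15 − 2 × (9300/1000) = -3.6°C.
ISA deviation = -31 − (-3.6) = -27.4°C.
Density altitude = 9300 + 120 × (-27.4) = 9300 + (-3288) = 6012 ft.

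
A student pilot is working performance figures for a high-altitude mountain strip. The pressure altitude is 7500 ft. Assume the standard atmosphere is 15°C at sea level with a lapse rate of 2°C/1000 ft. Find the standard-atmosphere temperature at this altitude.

0°C

ISA temperature = 15 − 2 × (7500/1000) = 15 − 15 = 0°C.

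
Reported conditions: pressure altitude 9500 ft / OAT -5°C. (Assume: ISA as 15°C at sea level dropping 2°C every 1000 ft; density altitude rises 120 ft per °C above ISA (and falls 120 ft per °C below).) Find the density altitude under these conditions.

9380 ft

ISA temperature at 9500 ft = 15 − 2 × (9500/1000) = -4°C.
ISA deviation = -5 − (-4) = -1°C.
Density altitude = 9500 + 120 × (-1) = 9500 + (-120) = 9380 ft.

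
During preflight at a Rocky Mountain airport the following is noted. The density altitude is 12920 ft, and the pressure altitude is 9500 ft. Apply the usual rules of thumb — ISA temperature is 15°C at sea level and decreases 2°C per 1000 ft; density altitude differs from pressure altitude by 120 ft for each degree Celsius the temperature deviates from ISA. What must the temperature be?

Density altitude − pressure altitude = 12920 − 9500 = +3420 ft.
At 120 ft/°C that is an ISA deviation of 3420/120 = +28.5°C.
ISA temperature at 9500 ft = 15 − 2 × (9500/1000) = -4°C.
OAT = ISA + deviation = -4 + (+28.5) = 24.5°C.

24.5°C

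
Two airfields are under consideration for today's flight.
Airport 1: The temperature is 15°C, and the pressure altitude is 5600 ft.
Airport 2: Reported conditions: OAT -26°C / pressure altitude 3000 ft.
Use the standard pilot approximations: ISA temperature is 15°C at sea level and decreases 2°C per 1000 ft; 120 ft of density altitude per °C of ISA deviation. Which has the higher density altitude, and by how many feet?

Airport 1 by 8144 ft

Airport 1: ISA temp = 3.8°C, deviation +11.2°C, DA = 5600 + 120 × 11.2 = 6944 ft.
Airport 2: ISA temp = 9°C, deviation -35°C, DA = 3000 + 120 × (-35) = -1200 ft.
Airport 1 is higher by 6944 − (-1200) = 8144 ft.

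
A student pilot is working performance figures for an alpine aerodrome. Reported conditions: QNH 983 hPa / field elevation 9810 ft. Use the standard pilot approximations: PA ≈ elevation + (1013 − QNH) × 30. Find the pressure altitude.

Pressure correction = (1013 − 983) × 30 = +900 ft.
Pressure altitude = 9810 + (+900) = 10710 ft.

10710 ft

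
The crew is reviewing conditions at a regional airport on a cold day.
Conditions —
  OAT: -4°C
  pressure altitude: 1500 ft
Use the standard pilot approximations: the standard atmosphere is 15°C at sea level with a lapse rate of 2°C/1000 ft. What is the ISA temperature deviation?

ISA temperature at 1500 ft = 15 − 2 × (1500/1000) = 12°C.
Deviation = OAT − ISA = -4 − 12 = -16°C.

ISA-16°C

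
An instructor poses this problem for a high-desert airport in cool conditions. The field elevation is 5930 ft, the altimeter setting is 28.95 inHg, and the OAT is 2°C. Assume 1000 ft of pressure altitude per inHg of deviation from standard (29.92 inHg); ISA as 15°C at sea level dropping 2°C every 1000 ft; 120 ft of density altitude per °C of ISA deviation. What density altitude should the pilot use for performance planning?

6996 ft

Pressure altitude = 5930 + (29.92 − 28.95) × 1000 = 5930 + (+970) = 6900 ft.
ISA temperature at 6900 ft = 15 − 2 × (6900/1000) = 1.2°C.
ISA deviation = 2 − 1.2 = +0.8°C.
Density altitude = 6900 + 120 × (0.8) = 6996 ft.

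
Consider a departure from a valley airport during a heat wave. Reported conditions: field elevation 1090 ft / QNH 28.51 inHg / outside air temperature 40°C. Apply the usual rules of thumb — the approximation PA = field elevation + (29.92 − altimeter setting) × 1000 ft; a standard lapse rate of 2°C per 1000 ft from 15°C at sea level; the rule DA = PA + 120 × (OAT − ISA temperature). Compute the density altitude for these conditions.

6100 ft

Pressure altitude = 1090 + (29.92 − 28.51) × 1000 = 1090 + (+1410) = 2500 ft.
ISA temperature at 2500 ft = 15 − 2 × (2500/1000) = 10°C.
ISA deviation = 40 − 10 = +30°C.
Density altitude = 2500 + 120 × (30) = 6100 ft.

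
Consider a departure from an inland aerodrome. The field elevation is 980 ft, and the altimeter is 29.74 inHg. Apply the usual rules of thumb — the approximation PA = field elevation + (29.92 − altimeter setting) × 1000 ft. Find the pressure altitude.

1160 ft

Pressure correction = (29.92 − 29.74) × 1000 = +180 ft.
Pressure altitude = 980 + (+180) = 1160 ft.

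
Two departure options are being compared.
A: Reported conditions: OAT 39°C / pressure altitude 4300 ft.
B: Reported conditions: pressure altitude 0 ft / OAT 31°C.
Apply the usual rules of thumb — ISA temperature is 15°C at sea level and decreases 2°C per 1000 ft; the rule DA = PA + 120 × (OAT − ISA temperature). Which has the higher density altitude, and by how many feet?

A by 6292 ft

A: ISA temp = 6.4°C, deviation +32.6°C, DA = 4300 + 120 × 32.6 = 8212 ft.
B: ISA temp = 15°C, deviation +16°C, DA = 0 + 120 × 16 = 1920 ft.
A is higher by 8212 − 1920 = 6292 ft.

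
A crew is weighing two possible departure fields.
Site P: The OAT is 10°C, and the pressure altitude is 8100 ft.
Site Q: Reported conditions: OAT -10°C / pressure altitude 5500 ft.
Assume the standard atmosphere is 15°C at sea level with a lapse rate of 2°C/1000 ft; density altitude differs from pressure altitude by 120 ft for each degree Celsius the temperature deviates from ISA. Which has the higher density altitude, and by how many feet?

Site P: ISA temp = -1.2°C, deviation +11.2°C, DA = 8100 + 120 × 11.2 = 9444 ft.
Site Q: ISA temp = 4°C, deviation -14°C, DA = 5500 + 120 × (-14) = 3820 ft.
Site P is higher by 9444 − 3820 = 5624 ft.

Site P by 5624 ft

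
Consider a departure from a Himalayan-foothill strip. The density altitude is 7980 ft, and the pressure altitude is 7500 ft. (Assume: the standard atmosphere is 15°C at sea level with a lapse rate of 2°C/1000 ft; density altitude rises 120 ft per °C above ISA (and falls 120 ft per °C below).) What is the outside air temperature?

Density altitude − pressure altitude = 7980 − 7500 = +480 ft.
At 120 ft/°C that is an ISA deviation of 480/120 = +4°C.
ISA temperature at 7500 ft = 15 − 2 × (7500/1000) = 0°C.
OAT = ISA + deviation = 0 + (+4) = 4°C.

4°C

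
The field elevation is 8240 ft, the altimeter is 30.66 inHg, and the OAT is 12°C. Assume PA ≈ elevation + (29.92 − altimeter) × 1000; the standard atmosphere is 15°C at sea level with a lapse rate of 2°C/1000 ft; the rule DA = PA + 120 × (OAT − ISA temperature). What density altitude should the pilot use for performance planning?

8940 ft

Pressure altitude = 8240 + (29.92 − 30.66) × 1000 = 8240 + (-740) = 7500 ft.
ISA temperature at 7500 ft = 15 − 2 × (7500/1000) = 0°C.
ISA deviation = 12 − 0 = +12°C.
Density altitude = 7500 + 120 × (12) = 8940 ft.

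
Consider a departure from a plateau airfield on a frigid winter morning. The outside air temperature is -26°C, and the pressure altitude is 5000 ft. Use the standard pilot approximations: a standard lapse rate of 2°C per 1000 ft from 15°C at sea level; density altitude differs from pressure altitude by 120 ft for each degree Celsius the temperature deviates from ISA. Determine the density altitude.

ISA temperature at 5000 ft = 15 − 2 × (5000/1000) = 5°C.
ISA deviation = -26 − 5 = -31°C.
Density altitude = 5000 + 120 × (-31) = 5000 + (-3720) = 1280 ft.

1280 ft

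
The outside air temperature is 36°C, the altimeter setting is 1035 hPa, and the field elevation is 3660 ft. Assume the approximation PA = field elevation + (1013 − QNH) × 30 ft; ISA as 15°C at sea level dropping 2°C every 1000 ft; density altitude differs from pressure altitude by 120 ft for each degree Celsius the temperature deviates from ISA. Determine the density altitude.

6240 ft

Pressure altitude = 3660 + (1013 − 1035) × 30 = 3660 + (-660) = 3000 ft.
ISA temperature at 3000 ft = 15 − 2 × (3000/1000) = 9°C.
ISA deviation = 36 − 9 = +27°C.
Density altitude = 3000 + 120 × (27) = 6240 ft.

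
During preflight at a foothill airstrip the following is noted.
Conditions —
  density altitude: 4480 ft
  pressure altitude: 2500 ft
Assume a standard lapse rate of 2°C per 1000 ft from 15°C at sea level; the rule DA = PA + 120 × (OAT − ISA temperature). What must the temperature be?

26.5°C

Density altitude − pressure altitude = 4480 − 2500 = +1980 ft.
At 120 ft/°C that is an ISA deviation of 1980/120 = +16.5°C.
ISA temperature at 2500 ft = 15 − 2 × (2500/1000) = 10°C.
OAT = ISA + deviation = 10 + (+16.5) = 26.5°C.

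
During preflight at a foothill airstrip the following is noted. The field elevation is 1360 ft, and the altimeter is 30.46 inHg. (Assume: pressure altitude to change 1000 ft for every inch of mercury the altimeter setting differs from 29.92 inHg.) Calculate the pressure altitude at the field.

Pressure correction = (29.92 − 30.46) × 1000 = -540 ft.
Pressure altitude = 1360 + (-540) = 820 ft.

820 ft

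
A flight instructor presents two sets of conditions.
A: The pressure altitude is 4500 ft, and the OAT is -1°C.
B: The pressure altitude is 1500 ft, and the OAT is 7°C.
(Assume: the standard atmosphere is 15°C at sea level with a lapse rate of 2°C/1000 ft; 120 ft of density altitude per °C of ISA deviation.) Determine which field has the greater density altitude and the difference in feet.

A by 2760 ft

A: ISA temp = 6°C, deviation -7°C, DA = 4500 + 120 × (-7) = 3660 ft.
B: ISA temp = 12°C, deviation -5°C, DA = 1500 + 120 × (-5) = 900 ft.
A is higher by 3660 − 900 = 2760 ft.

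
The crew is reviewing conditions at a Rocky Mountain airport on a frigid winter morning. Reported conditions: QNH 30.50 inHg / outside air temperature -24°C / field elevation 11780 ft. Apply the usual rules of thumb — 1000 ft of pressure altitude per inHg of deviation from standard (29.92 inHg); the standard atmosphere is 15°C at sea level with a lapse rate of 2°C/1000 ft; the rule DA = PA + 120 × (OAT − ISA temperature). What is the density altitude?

Pressure altitude = 11780 + (29.92 − 30.50) × 1000 = 11780 + (-580) = 11200 ft.
ISA temperature at 11200 ft = 15 − 2 × (11200/1000) = -7.4°C.
ISA deviation = -24 − (-7.4) = -16.6°C.
Density altitude = 11200 + 120 × (-16.6) = 9208 ft.

9208 ft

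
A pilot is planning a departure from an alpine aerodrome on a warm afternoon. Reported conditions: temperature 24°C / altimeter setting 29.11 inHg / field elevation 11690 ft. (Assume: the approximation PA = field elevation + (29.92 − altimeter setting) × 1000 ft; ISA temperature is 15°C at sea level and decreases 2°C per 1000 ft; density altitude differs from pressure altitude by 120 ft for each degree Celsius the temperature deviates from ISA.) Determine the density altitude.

16580 ft

Pressure altitude = 11690 + (29.92 − 29.11) × 1000 = 11690 + (+810) = 12500 ft.
ISA temperature at 12500 ft = 15 − 2 × (12500/1000) = -10°C.
ISA deviation = 24 − (-10) = +34°C.
Density altitude = 12500 + 120 × (34) = 16580 ft.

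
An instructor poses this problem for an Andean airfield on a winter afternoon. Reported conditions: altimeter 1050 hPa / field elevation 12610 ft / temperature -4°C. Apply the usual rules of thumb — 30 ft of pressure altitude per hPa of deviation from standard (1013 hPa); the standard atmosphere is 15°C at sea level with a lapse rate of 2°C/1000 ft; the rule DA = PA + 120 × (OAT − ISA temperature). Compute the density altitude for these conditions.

Pressure altitude = 12610 + (1013 − 1050) × 30 = 12610 + (-1110) = 11500 ft.
ISA temperature at 11500 ft = 15 − 2 × (11500/1000) = -8°C.
ISA deviation = -4 − (-8) = +4°C.
Density altitude = 11500 + 120 × (4) = 11980 ft.

11980 ft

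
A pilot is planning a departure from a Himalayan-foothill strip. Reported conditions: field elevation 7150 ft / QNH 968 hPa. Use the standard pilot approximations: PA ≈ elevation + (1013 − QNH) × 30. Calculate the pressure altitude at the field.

8500 ft

Pressure correction = (1013 − 968) × 30 = +1350 ft.
Pressure altitude = 7150 + (+1350) = 8500 ft.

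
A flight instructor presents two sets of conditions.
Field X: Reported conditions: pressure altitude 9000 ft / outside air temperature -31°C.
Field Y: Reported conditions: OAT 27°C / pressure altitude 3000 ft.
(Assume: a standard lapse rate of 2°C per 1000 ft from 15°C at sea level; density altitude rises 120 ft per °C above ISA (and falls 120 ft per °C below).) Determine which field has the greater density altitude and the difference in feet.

Field X by 480 ft

Field X: ISA temp = -3°C, deviation -28°C, DA = 9000 + 120 × (-28) = 5640 ft.
Field Y: ISA temp = 9°C, deviation +18°C, DA = 3000 + 120 × 18 = 5160 ft.
Field X is higher by 5640 − 5160 = 480 ft.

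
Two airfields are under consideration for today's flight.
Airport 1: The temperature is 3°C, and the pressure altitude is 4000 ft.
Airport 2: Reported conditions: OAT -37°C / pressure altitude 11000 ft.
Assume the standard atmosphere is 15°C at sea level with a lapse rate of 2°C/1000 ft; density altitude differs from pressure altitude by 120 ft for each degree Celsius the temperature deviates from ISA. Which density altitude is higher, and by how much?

Airport 1: ISA temp = 7°C, deviation -4°C, DA = 4000 + 120 × (-4) = 3520 ft.
Airport 2: ISA temp = -7°C, deviation -30°C, DA = 11000 + 120 × (-30) = 7400 ft.
Airport 2 is higher by 7400 − 3520 = 3880 ft.

Airport 2 by 3880 ft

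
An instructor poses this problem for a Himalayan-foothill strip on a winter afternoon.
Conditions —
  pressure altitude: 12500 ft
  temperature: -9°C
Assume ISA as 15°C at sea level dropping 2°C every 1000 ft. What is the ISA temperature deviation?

ISA temperature at 12500 ft = 15 − 2 × (12500/1000) = -10°C.
Deviation = OAT − ISA = -9 − (-10) = +1°C.

ISA+1°C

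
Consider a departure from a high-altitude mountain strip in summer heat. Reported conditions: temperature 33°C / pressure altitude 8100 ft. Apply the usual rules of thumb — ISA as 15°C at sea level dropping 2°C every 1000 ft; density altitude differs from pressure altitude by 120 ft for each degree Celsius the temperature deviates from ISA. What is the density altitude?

ISA temperature at 8100 ft = 15 − 2 × (8100/1000) = -1.2°C.
ISA deviation = 33 − (-1.2) = +34.2°C.
Density altitude = 8100 + 120 × (34.2) = 8100 + (+4104) = 12204 ft.

12204 ft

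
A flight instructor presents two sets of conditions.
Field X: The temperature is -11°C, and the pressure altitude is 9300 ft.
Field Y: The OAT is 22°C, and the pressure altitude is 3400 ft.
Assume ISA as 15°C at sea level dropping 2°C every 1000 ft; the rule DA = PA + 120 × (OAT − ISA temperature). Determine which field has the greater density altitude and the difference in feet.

Field X: ISA temp = -3.6°C, deviation -7.4°C, DA = 9300 + 120 × (-7.4) = 8412 ft.
Field Y: ISA temp = 8.2°C, deviation +13.8°C, DA = 3400 + 120 × 13.8 = 5056 ft.
Field X is higher by 8412 − 5056 = 3356 ft.

Field X by 3356 ft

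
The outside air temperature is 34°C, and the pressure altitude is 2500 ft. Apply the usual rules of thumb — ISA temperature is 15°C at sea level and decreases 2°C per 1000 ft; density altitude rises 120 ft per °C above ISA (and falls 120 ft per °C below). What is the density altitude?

5380 ft

ISA temperature at 2500 ft = 15 − 2 × (2500/1000) = 10°C.
ISA deviation = 34 − 10 = +24°C.
Density altitude = 2500 + 120 × (24) = 2500 + (+2880) = 5380 ft.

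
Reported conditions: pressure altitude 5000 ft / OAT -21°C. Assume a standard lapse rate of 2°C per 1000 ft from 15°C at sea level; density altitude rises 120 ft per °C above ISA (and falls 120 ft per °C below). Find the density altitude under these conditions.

ISA temperature at 5000 ft = 15 − 2 × (5000/1000) = 5°C.
ISA deviation = -21 − 5 = -26°C.
Density altitude = 5000 + 120 × (-26) = 5000 + (-3120) = 1880 ft.

1880 ft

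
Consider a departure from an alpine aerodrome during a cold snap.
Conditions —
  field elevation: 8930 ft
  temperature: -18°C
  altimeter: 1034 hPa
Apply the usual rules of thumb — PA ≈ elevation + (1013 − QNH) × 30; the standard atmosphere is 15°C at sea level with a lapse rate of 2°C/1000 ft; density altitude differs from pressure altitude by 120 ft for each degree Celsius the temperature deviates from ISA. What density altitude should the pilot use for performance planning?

Pressure altitude = 8930 + (1013 − 1034) × 30 = 8930 + (-630) = 8300 ft.
ISA temperature at 8300 ft = 15 − 2 × (8300/1000) = -1.6°C.
ISA deviation = -18 − (-1.6) = -16.4°C.
Density altitude = 8300 + 120 × (-16.4) = 6332 ft.

6332 ft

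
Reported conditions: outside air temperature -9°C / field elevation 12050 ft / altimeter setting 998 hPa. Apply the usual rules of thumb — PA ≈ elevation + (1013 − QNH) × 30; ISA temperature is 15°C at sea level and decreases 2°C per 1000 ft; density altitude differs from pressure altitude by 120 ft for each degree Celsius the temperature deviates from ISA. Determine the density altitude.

12620 ft

Pressure altitude = 12050 + (1013 − 998) × 30 = 12050 + (+450) = 12500 ft.
ISA temperature at 12500 ft = 15 − 2 × (12500/1000) = -10°C.
ISA deviation = -9 − (-10) = +1°C.
Density altitude = 12500 + 120 × (1) = 12620 ft.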